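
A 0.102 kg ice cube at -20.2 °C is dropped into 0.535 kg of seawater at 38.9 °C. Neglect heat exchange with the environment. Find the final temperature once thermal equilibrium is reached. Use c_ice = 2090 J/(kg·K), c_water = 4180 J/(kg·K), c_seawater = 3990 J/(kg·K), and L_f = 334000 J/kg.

T_f ≈ 17.4 °C

Conservation of energy gives ΣQ = 0:
warm ice to 0 °C: 0.102×2090×(0 − (-20.2)) = 4306.2
  latent heat to melt: 0.102×334000 = 34068
  warm the meltwater: 426.36 T
  seawater cools: 0.535×3990×(T − 38.9) = 2134.7(T − 38.9)
2561 T = 83038 − 38374 = 44664
T ≈ 17.44 °C. Since T > 0 °C, the all-ice-melts assumption holds.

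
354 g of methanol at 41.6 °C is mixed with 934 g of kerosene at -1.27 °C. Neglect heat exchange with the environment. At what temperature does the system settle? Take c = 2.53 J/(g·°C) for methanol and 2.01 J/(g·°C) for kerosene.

T_f ≈ 12.6 °C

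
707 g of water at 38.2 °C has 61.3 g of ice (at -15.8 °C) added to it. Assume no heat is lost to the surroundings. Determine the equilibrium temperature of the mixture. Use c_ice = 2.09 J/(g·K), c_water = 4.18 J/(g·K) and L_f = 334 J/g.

Heat gained plus heat lost sum to zero:
ice -15.8→0 °C: 61.3×2.09×15.8 = 2024.2; melt ice: 61.3×334 = 20474; warm the meltwater: 256.23 T; water cools: 707×4.18×(T − 38.2) = 2955.3(T − 38.2)
3211.5 T = 112891 − 22498 = 90392
T ≈ 28.15 °C — above 0 °C, consistent with complete melting.

T_f ≈ 28.1 °C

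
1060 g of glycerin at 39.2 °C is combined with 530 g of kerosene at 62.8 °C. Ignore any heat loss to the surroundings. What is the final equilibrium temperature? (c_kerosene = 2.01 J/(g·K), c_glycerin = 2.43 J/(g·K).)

T_f ≈ 46.1 °C

Conservation of energy gives ΣQ = 0:
530×2.01×(T − 62.8) + 1060×2.43×(T − 39.2) = 0
(1065.3 + 2575.8) T = 1065.3×62.8 + 2575.8×39.2
T = 167872/3641.1 ≈ 46.10 °C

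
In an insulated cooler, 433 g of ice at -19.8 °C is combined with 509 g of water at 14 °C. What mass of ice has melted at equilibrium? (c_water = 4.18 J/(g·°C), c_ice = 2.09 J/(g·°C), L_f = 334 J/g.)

Cooling the water to 0 °C releases 509×4.18×14 = 29787 J.
Of that, 433×2.09×19.8 = 17918 J goes to bring the ice to 0 °C, leaving 11868 J.
Fully melting the ice requires m_ice L_f = 433×334 = 144622 J.
Since 11868 < 144622 J, not all the ice melts; equilibrium is at 0 °C.
m_melt = 11868 / L_f = 35.53 g.

m_melted ≈ 35.5 g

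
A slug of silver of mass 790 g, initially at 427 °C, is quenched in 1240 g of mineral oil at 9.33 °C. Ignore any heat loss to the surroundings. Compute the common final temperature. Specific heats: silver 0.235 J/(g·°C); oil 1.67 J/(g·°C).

Heat lost by the silver equals heat gained by the oil:
790*0.235*(427 − T) = 1240*1.67*(T − 9.33)
185.65(427 − T) = 2070.8(T − 9.33)
2256.4 T = 98593  ⇒  T ≈ 43.69 °C

T_f ≈ 43.7 °C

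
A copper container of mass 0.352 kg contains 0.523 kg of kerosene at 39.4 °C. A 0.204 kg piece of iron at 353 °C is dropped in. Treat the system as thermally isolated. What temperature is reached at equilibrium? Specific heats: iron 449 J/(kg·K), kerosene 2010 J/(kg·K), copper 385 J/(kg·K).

Let T be the final temperature. ΣQ_i = 0:
0.204×449×(T − 353) + 0.523×2010×(T − 39.4) + 0.352×385×(T − 39.4) = 0
91.6(T − 353) + 1051.2(T − 39.4) + 135.52(T − 39.4) = 0
(91.6 + 1051.2 + 135.52) T = 91.6×353 + 1051.2×39.4 + 135.52×39.4
T ≈ 61.87 °C

T_f ≈ 61.9 °C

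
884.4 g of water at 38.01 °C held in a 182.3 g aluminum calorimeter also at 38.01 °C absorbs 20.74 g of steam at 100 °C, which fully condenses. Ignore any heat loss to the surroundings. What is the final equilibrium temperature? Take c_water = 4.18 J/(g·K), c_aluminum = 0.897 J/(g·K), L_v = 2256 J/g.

T_f ≈ 51.2 °C

Setting the total heat transfer to zero:
condense steam: −20.74×2256 = −46789; condensed water 100 °C→T: 86.69(T − 100); water warms: 884.4×4.18×(T − 38.01) = 3696.8(T − 38.01); cup: 163.52(T − 38.01)
3947 T = 46789 + 8669.3 + 146731 = 202189
T ≈ 51.23 °C — below 100 °C, confirming all the steam condensed.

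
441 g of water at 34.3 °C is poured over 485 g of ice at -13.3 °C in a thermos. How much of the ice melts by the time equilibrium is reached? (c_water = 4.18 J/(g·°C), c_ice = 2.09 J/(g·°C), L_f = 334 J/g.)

m_melted ≈ 149 g

Water can give up m c ΔT = 441·4.18·34.3 = 63228 J before reaching 0 °C.
Of that, 485·2.09·13.3 = 13482 J goes to bring the ice to 0 °C, leaving 49746 J.
Fully melting the ice requires m_ice L_f = 485·334 = 161990 J.
49746 J < 161990 J, so only part of the ice melts and the system sits at 0 °C.
m_melt = 49746 / L_f = 148.9 g.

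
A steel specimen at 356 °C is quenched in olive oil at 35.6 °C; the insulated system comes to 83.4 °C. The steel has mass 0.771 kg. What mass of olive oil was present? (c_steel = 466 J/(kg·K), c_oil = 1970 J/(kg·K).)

m ≈ 1.04 kg

Let T be the final temperature. ΣQ_i = 0:
0.771×466×(83.4 − 356) + m×1970×(83.4 − 35.6) = 0
94166 m = 97941
m = 97941/94166 ≈ 1.04 kg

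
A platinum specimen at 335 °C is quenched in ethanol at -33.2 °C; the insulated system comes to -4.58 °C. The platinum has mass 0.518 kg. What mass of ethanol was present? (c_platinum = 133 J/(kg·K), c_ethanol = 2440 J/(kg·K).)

Conservation of energy gives ΣQ = 0:
0.518·133·(-4.58 − 335) + m·2440·(-4.58 − (-33.2)) = 0
69833 m = 23395
m = 23395/69833 ≈ 0.335 kg

m ≈ 0.335 kg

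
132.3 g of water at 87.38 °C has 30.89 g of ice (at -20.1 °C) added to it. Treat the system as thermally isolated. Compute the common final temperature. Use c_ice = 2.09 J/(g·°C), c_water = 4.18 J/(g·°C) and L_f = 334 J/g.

T_f ≈ 53.8 °C

Taking heat into each body as positive, Σ m c ΔT = 0:
warm ice to 0 °C: 30.89×2.09×(0 − (-20.1)) = 1297.7; latent heat to melt: 30.89×334 = 10317; warm the meltwater: 129.12 T; water: 553.01(T − 87.38)
682.13 T = 48322 − 11615 = 36707
T ≈ 53.81 °C. Since T > 0 °C, the all-ice-melts assumption holds.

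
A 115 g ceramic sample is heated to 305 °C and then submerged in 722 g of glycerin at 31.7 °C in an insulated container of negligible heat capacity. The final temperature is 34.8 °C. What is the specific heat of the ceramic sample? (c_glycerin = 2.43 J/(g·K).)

c ≈ 0.175 J/(g·K)

Conservation of energy gives ΣQ = 0:
115·c·(34.8 − 305) + 722·2.43·(34.8 − 31.7) = 0
-31073 c = -5438.8
c = -5438.8/-31073 ≈ 0.175 J/(g·K)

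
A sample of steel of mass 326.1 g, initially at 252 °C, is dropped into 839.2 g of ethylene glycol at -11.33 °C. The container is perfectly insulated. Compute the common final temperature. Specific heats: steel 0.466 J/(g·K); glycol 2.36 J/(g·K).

T_f ≈ 7.4 °C

Set heat shed by the hot body equal to heat absorbed by the cold body:
326.1*0.466*(252 − T) = 839.2*2.36*(T − (-11.33))
151.96(252 − T) = 1980.5(T − (-11.33))
2132.5 T = 15855  ⇒  T ≈ 7.44 °C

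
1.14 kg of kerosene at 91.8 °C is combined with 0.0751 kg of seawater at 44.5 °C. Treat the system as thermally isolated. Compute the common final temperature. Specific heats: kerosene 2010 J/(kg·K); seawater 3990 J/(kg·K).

Energy conservation, ΣQ = 0:
1.14*2010*(T − 91.8) + 0.0751*3990*(T − 44.5) = 0
(2291.4 + 299.65) T = 2291.4*91.8 + 299.65*44.5
T = 223685/2591 ≈ 86.33 °C

T_f ≈ 86.3 °C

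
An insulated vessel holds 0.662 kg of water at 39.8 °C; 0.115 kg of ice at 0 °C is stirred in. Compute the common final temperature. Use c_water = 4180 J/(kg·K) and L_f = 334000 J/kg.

T_f ≈ 22.1 °C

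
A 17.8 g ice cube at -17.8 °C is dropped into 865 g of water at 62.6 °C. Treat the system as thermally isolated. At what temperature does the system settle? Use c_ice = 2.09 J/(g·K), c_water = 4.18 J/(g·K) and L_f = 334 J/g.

Net heat exchanged in the isolated system is zero:
ice -17.8→0 °C: 17.8·2.09·17.8 = 662.2
  latent heat to melt: 17.8·334 = 5945.2
  meltwater 0→T: 17.8·4.18·T = 74.4 T
  water: 3615.7(T − 62.6)
3690.1 T = 226343 − 6607.4 = 219735
T ≈ 59.55 °C (positive, so assuming full melt was valid).

T_f ≈ 59.5 °C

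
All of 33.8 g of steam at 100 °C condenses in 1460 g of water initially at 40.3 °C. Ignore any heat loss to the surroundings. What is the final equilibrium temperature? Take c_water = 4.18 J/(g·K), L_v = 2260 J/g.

T_f ≈ 53.9 °C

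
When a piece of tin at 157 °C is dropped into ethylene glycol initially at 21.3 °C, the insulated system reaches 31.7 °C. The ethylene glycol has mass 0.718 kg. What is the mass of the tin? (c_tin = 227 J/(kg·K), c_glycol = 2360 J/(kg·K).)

m ≈ 0.62 kg

Heat gained plus heat lost sum to zero:
m·227·(31.7 − 157) + 0.718·2360·(31.7 − 21.3) = 0
-28443 m = -17623
m = -17623/-28443 ≈ 0.6196 kg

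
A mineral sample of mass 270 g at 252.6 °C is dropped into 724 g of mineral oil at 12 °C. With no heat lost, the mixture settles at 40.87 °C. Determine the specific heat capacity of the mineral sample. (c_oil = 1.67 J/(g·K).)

Heat lost by the mineral sample = heat gained by the oil:
270·c·(252.6 − 40.87) = 724·1.67·(40.87 − 12)
57167 c = 34906  ⇒  c ≈ 0.6106 J/(g·K)

c ≈ 0.611 J/(g·K)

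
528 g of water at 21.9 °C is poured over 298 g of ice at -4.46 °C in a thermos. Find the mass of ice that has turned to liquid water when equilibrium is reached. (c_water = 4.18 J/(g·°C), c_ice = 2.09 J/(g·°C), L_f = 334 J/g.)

Heat available from the water dropping to 0 °C: 528×4.18×21.9 = 48334 J.
Warming the ice to 0 °C takes 298×2.09×4.46 = 2777.8 J, leaving 45556 J for melting.
Fully melting the ice requires m_ice L_f = 298×334 = 99532 J.
45556 J < 99532 J, so only part of the ice melts and the system sits at 0 °C.
m_melt = 45556 / L_f = 136.4 g.

m_melted ≈ 136 g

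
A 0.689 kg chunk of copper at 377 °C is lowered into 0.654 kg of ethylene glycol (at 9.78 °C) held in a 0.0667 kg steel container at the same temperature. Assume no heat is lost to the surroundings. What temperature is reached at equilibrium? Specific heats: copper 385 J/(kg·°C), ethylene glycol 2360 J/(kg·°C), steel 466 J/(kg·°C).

T_f ≈ 62.7 °C

With ΣQ=0 the equilibrium temperature is the m·c-weighted mean:
T_f = (265.26×377 + 1543.4×9.78 + 31.08×9.78) / (265.26 + 1543.4 + 31.08)
    = 115404 / 1839.8 ≈ 62.73 °C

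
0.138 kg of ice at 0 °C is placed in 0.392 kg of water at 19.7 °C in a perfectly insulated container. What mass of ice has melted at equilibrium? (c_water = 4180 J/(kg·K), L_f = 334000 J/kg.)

m_melted ≈ 0.0966 kg

Heat available from the water dropping to 0 °C: 0.392·4180·19.7 = 32280 J.
Fully melting the ice requires m_ice L_f = 0.138·334000 = 46092 J.
32280 J < 46092 J, so only part of the ice melts and the system sits at 0 °C.
m_melt = 32280 / L_f = 0.09665 kg.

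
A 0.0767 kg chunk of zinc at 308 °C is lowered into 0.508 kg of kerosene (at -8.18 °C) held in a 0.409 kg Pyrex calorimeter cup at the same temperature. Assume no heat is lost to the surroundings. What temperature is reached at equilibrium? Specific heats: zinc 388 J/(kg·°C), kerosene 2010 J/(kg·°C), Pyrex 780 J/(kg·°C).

Net heat exchanged in the isolated system is zero:
0.0767×388×(T − 308) + 0.508×2010×(T − (-8.18)) + 0.409×780×(T − (-8.18)) = 0
1369.9 T = -1796.1
T = -1796.1 / 1369.9 = -1.31 °C

T_f ≈ -1.3 °C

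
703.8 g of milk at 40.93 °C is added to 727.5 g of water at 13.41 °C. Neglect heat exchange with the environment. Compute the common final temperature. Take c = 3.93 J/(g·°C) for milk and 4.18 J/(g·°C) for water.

Conservation of energy gives ΣQ = 0:
703.8·3.93·(T − 40.93) + 727.5·4.18·(T − 13.41) = 0
(2765.9 + 3040.9) T = 2765.9·40.93 + 3040.9·13.41
T = 153989/5806.9 ≈ 26.52 °C

T_f ≈ 26.5 °C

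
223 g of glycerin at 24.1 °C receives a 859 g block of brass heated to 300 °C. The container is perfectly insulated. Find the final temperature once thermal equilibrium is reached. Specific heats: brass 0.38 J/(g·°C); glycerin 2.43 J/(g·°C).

T_f ≈ 127.8 °C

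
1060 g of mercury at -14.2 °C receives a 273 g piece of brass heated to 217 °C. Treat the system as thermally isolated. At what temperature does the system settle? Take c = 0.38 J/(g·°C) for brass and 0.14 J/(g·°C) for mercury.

T_f ≈ 80.9 °C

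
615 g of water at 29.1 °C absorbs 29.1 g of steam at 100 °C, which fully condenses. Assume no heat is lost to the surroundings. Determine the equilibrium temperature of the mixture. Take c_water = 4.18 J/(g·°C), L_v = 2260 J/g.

T_f ≈ 56.7 °C

Setting the total heat transfer to zero:
steam→water at 100 °C releases m L_v = 29.1×2260 = 65766
  condensed water 100 °C→T: 121.64(T − 100)
  water warms: 615×4.18×(T − 29.1) = 2570.7(T − 29.1)
2692.3 T = 65766 + 12164 + 74807 = 152737
T ≈ 56.73 °C — below 100 °C, confirming all the steam condensed.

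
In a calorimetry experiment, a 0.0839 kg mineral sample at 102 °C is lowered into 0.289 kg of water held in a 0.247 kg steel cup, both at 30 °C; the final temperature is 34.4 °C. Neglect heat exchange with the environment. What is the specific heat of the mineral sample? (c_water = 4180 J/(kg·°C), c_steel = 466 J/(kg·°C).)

Conservation of energy gives ΣQ = 0:
0.0839·c·(34.4 − 102) + 0.289·4180·(34.4 − 30) + 0.247·466·(34.4 − 30) = 0
-5.672 c = -5821.7
c = -5821.7/-5.672 ≈ 1026 J/(kg·°C)

c ≈ 1030 J/(kg·°C)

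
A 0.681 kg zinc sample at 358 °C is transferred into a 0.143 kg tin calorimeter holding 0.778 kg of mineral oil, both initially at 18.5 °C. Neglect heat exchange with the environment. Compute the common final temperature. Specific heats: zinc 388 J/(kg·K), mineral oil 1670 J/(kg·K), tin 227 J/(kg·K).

T_f ≈ 74.7 °C

Let T be the final temperature. ΣQ_i = 0:
0.681·388·(T − 358) + 0.778·1670·(T − 18.5) + 0.143·227·(T − 18.5) = 0
(264.23 + 1299.3 + 32.46) T = 264.23·358 + 1299.3·18.5 + 32.46·18.5
T ≈ 74.71 °C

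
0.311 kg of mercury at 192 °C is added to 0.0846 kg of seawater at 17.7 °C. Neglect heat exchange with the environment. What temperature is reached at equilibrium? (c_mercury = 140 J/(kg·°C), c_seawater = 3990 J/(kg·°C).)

T_f ≈ 37.6 °C

Energy conservation, ΣQ = 0:
0.311·140·(T − 192) + 0.0846·3990·(T − 17.7) = 0
381.09 T = 14334
T = 14334/381.09 ≈ 37.61 °C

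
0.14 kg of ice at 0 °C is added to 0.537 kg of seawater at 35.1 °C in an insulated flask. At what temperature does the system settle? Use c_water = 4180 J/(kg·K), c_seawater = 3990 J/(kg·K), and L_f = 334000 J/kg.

Energy conservation, ΣQ = 0:
latent heat to melt: 0.14×334000 = 46760
  meltwater 0→T: 0.14×4180×T = 585.2 T
  seawater cools: 0.537×3990×(T − 35.1) = 2142.6(T − 35.1)
2727.8 T = 75206 − 46760 = 28446
T ≈ 10.43 °C (positive, so assuming full melt was valid).

T_f ≈ 10.4 °C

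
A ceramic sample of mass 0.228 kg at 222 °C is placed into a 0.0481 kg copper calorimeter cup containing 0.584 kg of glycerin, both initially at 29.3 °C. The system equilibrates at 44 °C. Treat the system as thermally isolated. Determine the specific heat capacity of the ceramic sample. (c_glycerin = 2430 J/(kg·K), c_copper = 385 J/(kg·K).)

c ≈ 521 J/(kg·K)

Heat gained plus heat lost sum to zero:
0.228·c·(44 − 222) + 0.584·2430·(44 − 29.3) + 0.0481·385·(44 − 29.3) = 0
-40.58 c = -21133
c = -21133/-40.58 ≈ 520.7 J/(kg·K)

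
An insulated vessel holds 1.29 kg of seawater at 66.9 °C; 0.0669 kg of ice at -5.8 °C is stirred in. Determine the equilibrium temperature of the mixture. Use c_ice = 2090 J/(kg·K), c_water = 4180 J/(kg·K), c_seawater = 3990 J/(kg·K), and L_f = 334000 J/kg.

T_f ≈ 59.2 °C

Conservation of energy gives ΣQ = 0:
ice -5.8→0 °C: 0.0669×2090×5.8 = 810.96; latent heat to melt: 0.0669×334000 = 22345; warm the meltwater: 279.64 T; seawater: 5147.1(T − 66.9)
5426.7 T = 344341 − 23156 = 321185
T ≈ 59.19 °C (positive, so assuming full melt was valid).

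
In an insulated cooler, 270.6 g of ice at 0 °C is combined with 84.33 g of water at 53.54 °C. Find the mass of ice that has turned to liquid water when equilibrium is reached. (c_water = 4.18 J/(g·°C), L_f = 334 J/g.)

m_melted ≈ 56.5 g

Heat available from the water dropping to 0 °C: 84.33×4.18×53.54 = 18873 J.
To melt every bit of ice: 270.6×334 = 90380 J.
Since 18873 < 90380 J, not all the ice melts; equilibrium is at 0 °C.
m_melt = 18873 / L_f = 56.51 g.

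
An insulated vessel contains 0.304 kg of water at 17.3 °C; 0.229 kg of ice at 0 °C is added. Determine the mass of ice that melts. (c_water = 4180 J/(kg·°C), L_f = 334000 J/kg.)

m_melted ≈ 0.0658 kg

Cooling the water to 0 °C releases 0.304·4180·17.3 = 21983 J.
Melting all 0.229 kg of ice would need 0.229·334000 = 76486 J.
Since 21983 < 76486 J, not all the ice melts; equilibrium is at 0 °C.
m_melted·334000 = 21983  ⇒  m_melted ≈ 0.06582 kg.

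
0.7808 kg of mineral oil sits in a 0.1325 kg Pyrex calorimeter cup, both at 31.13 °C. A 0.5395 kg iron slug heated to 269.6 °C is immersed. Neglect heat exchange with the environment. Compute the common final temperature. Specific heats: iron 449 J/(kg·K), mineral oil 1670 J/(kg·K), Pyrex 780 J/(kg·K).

T_f ≈ 66.1 °C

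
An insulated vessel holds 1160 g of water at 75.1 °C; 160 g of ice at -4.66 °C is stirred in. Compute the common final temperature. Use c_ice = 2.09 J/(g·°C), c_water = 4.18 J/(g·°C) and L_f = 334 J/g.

Conservation of energy gives ΣQ = 0:
ice -4.66→0 °C: 160×2.09×4.66 = 1558.3
  melt ice: 160×334 = 53440
  warm the meltwater: 668.8 T
  water cools: 1160×4.18×(T − 75.1) = 4848.8(T − 75.1)
5517.6 T = 364145 − 54998 = 309147
T ≈ 56.03 °C (positive, so assuming full melt was valid).

T_f ≈ 56.0 °C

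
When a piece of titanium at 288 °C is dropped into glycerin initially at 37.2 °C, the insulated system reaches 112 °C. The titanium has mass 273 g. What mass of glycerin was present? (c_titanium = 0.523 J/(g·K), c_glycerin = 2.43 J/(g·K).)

Heat gained plus heat lost sum to zero:
273·0.523·(112 − 288) + m·2.43·(112 − 37.2) = 0
181.76 m = 25129
m = 25129/181.76 ≈ 138.3 g

m ≈ 138 g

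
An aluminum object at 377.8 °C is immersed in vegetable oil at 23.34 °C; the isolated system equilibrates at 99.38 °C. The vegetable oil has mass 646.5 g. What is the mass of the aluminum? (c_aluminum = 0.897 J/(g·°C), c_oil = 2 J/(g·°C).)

Heat lost by the aluminum = heat gained by the oil:
m·0.897·(377.8 − 99.38) = 646.5·2·(99.38 − 23.34)
249.74 m = 98320  ⇒  m ≈ 393.7 g

m ≈ 394 g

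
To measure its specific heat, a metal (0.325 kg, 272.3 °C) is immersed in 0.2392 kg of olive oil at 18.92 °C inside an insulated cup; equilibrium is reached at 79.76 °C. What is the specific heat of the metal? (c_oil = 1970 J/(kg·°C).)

c ≈ 458 J/(kg·°C)

m_s c (T_s − T_f) = m_oil c_oil (T_f − T_0):
0.325×c×(272.3 − 79.76) = 0.2392×1970×(79.76 − 18.92)
62.58 c = 28669  ⇒  c ≈ 458.2 J/(kg·°C)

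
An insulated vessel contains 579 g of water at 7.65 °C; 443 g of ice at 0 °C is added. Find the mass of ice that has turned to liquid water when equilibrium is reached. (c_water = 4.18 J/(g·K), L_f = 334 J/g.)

Cooling the water to 0 °C releases 579×4.18×7.65 = 18515 J.
To melt every bit of ice: 443×334 = 147962 J.
Since 18515 < 147962 J, not all the ice melts; equilibrium is at 0 °C.
Mass melted = 18515/334 ≈ 55.43 g.

m_melted ≈ 55.4 g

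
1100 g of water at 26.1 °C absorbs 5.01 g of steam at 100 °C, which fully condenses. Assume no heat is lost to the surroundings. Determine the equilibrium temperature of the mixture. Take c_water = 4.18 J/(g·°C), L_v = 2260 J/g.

T_f ≈ 28.9 °C

Heat gained plus heat lost sum to zero:
steam→water at 100 °C releases m L_v = 5.01×2260 = 11323
  condensed water 100 °C→T: 20.94(T − 100)
  original water: 4598(T − 26.1)
4618.9 T = 11323 + 2094.2 + 120008 = 133425
T ≈ 28.89 °C — below 100 °C, confirming all the steam condensed.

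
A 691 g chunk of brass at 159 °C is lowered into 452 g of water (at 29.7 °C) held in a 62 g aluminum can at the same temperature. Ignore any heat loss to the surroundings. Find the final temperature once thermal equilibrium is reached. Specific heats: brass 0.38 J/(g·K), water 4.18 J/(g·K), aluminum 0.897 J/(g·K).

T_f ≈ 45.1 °C

Let T be the final temperature. ΣQ_i = 0:
691·0.38·(T − 159) + 452·4.18·(T − 29.7) + 62·0.897·(T − 29.7) = 0
2207.6 T = 99516
T ≈ 45.08 °C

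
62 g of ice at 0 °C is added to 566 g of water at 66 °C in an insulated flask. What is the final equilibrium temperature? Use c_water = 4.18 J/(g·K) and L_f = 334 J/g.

Taking heat into each body as positive, Σ m c ΔT = 0:
fusion: m_ice L_f = 62×334 = 20708
  warm the meltwater: 259.16 T
  water cools: 566×4.18×(T − 66) = 2365.9(T − 66)
2625 T = 156148 − 20708 = 135440
T ≈ 51.60 °C — above 0 °C, consistent with complete melting.

T_f ≈ 51.6 °C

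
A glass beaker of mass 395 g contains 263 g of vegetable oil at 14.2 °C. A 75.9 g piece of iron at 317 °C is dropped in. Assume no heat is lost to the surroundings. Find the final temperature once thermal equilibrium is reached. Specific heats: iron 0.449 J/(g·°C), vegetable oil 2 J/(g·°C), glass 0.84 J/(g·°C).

T_f ≈ 25.8 °C

Net heat exchanged in the isolated system is zero:
75.9·0.449·(T − 317) + 263·2·(T − 14.2) + 395·0.84·(T − 14.2) = 0
891.88 T = 22984
T = 22984 / 891.88 = 25.8 °C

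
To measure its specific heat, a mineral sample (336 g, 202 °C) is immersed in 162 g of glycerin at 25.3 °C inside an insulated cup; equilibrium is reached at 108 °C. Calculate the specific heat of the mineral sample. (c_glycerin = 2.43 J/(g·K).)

c ≈ 1.03 J/(g·K)

Setting the total heat transfer to zero:
336×c×(108 − 202) + 162×2.43×(108 − 25.3) = 0
-31584 c = -32556
c = -32556/-31584 ≈ 1.031 J/(g·K)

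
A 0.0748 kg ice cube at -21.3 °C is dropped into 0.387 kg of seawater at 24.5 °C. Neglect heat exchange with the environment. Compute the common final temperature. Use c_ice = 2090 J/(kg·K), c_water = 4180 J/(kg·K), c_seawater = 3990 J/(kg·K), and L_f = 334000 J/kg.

Energy balance with sensible and latent terms:
ice -21.3→0 °C: 0.0748·2090·21.3 = 3329.9
  latent heat to melt: 0.0748·334000 = 24983
  meltwater 0→T: 0.0748·4180·T = 312.66 T
  seawater: 1544.1(T − 24.5)
1856.8 T = 37831 − 28313 = 9518.1
T ≈ 5.13 °C (positive, so assuming full melt was valid).

T_f ≈ 5.1 °C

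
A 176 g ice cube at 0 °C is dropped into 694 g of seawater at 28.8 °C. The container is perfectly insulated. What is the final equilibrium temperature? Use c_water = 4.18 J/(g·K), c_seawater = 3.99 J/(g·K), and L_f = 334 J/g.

Net heat exchanged in the isolated system is zero:
fusion: m_ice L_f = 176·334 = 58784
  warm the meltwater: 735.68 T
  seawater cools: 694·3.99·(T − 28.8) = 2769.1(T − 28.8)
3504.7 T = 79749 − 58784 = 20965
T ≈ 5.98 °C. Since T > 0 °C, the all-ice-melts assumption holds.

T_f ≈ 6.0 °C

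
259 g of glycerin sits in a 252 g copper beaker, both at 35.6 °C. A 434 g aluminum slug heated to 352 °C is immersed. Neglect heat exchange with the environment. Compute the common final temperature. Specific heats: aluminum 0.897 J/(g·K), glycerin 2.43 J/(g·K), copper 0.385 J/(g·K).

T_f ≈ 146.0 °C

Net heat exchanged in the isolated system is zero:
434×0.897×(T − 352) + 259×2.43×(T − 35.6) + 252×0.385×(T − 35.6) = 0
(389.3 + 629.37 + 97.02) T = 389.3×352 + 629.37×35.6 + 97.02×35.6
T ≈ 146.00 °C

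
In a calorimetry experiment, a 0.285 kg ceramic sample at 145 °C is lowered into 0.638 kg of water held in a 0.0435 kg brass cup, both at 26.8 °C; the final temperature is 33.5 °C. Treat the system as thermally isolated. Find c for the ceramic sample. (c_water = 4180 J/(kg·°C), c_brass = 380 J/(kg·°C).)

Setting the total heat transfer to zero:
0.285×c×(33.5 − 145) + 0.638×4180×(33.5 − 26.8) + 0.0435×380×(33.5 − 26.8) = 0
-31.78 c = -17979
c = -17979/-31.78 ≈ 565.8 J/(kg·°C)

c ≈ 566 J/(kg·°C)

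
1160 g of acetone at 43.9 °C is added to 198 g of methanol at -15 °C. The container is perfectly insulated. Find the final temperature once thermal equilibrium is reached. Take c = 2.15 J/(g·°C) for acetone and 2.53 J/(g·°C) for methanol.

T_f ≈ 34.0 °C

Heat lost by the acetone equals heat gained by the methanol:
1160*2.15*(43.9 − T) = 198*2.53*(T − (-15))
2494(43.9 − T) = 500.94(T − (-15))
2994.9 T = 101972  ⇒  T ≈ 34.05 °C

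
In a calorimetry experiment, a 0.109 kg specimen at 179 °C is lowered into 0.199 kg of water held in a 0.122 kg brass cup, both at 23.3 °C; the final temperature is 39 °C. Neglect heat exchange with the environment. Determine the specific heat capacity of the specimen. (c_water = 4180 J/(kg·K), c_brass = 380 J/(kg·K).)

c ≈ 904 J/(kg·K)

Heat gained plus heat lost sum to zero:
0.109·c·(39 − 179) + 0.199·4180·(39 − 23.3) + 0.122·380·(39 − 23.3) = 0
-15.26 c = -13787
c = -13787/-15.26 ≈ 903.5 J/(kg·K)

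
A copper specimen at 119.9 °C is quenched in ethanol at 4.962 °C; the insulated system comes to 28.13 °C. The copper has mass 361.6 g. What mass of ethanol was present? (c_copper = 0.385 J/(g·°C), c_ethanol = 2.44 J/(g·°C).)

m ≈ 226 g

Heat lost by the copper = heat gained by the ethanol:
361.6·0.385·(119.9 − 28.13) = m·2.44·(28.13 − 4.962)
56.53 m = 12776  ⇒  m ≈ 226 g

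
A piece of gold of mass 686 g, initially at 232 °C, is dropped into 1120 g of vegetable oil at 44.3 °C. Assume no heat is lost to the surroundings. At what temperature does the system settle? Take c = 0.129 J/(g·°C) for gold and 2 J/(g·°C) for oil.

Taking heat into each body as positive, Σ m c ΔT = 0:
686×0.129×(T − 232) + 1120×2×(T − 44.3) = 0
2328.5 T = 119763
T = 119763 / 2328.5 = 51.4 °C

T_f ≈ 51.4 °C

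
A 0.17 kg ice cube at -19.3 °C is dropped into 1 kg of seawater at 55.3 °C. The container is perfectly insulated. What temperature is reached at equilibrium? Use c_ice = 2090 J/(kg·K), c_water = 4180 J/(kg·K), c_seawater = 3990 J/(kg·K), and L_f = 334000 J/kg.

T_f ≈ 33.4 °C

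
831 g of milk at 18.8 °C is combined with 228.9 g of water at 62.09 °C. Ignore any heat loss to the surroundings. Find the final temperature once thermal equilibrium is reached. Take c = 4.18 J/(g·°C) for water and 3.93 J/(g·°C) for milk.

T_f ≈ 28.6 °C

Conservation of energy gives ΣQ = 0:
228.9*4.18*(T − 62.09) + 831*3.93*(T − 18.8) = 0
4222.6 T = 120805
T ≈ 28.61 °C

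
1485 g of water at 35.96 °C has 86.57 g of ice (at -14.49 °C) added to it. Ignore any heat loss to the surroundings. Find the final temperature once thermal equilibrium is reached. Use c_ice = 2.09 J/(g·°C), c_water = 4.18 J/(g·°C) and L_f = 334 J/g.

Sum of m c ΔT and latent-heat terms is zero:
ice -14.49→0 °C: 86.57×2.09×14.49 = 2621.7
  fusion: m_ice L_f = 86.57×334 = 28914
  meltwater 0→T: 86.57×4.18×T = 361.86 T
  water cools: 1485×4.18×(T − 35.96) = 6207.3(T − 35.96)
6569.2 T = 223215 − 31536 = 191678
T ≈ 29.18 °C. Since T > 0 °C, the all-ice-melts assumption holds.

T_f ≈ 29.2 °C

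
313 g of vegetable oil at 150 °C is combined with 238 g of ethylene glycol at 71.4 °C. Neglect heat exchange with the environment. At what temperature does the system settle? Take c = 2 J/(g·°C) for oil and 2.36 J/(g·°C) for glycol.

Let T be the final temperature. ΣQ_i = 0:
313·2·(T − 150) + 238·2.36·(T − 71.4) = 0
626(T − 150) + 561.68(T − 71.4) = 0
(626 + 561.68) T = 626·150 + 561.68·71.4
T ≈ 112.83 °C

T_f ≈ 112.8 °C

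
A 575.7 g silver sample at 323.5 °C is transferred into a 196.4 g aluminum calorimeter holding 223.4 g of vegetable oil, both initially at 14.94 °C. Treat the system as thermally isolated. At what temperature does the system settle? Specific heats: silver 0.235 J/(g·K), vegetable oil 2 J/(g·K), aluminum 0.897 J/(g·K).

T_f ≈ 70.0 °C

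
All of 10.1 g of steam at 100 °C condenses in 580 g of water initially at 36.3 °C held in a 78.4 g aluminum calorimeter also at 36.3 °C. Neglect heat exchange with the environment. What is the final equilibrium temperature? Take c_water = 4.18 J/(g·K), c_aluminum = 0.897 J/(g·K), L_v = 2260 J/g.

Net heat exchanged in the isolated system is zero:
condense steam: −10.1·2260 = −22826; condensate cools 100→T: 10.1·4.18·(T − 100) = 42.22(T − 100); water warms: 580·4.18·(T − 36.3) = 2424.4(T − 36.3); aluminum cup: 78.4·0.897·(T − 36.3) = 70.32(T − 36.3)
2536.9 T = 22826 + 4221.8 + 90559 = 117606
T ≈ 46.36 °C, under the boiling point, so the assumption holds.

T_f ≈ 46.4 °C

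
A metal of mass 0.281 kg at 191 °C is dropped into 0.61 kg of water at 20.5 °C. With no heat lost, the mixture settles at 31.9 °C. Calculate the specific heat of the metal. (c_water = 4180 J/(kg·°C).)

Heat lost by the metal = heat gained by the water:
0.281×c×(191 − 31.9) = 0.61×4180×(31.9 − 20.5)
44.71 c = 29068  ⇒  c ≈ 650.2 J/(kg·°C)

c ≈ 650 J/(kg·°C)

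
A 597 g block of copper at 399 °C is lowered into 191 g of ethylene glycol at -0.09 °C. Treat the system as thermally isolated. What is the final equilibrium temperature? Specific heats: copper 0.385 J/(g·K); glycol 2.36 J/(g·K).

T_f ≈ 134.7 °C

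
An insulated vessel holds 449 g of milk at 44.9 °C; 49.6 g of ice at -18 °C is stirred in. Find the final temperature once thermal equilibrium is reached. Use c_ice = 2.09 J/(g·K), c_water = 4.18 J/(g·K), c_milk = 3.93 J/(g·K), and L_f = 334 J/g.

Net heat exchanged in the isolated system is zero:
warm ice to 0 °C: 49.6·2.09·(0 − (-18)) = 1866; melt ice: 49.6·334 = 16566; meltwater 0→T: 49.6·4.18·T = 207.33 T; milk cools: 449·3.93·(T − 44.9) = 1764.6(T − 44.9)
1971.9 T = 79229 − 18432 = 60797
T ≈ 30.83 °C. Since T > 0 °C, the all-ice-melts assumption holds.

T_f ≈ 30.8 °C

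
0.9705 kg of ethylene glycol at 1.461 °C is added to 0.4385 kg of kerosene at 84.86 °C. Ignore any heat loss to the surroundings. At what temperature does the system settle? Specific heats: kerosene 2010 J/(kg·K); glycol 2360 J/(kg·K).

T_f ≈ 24.6 °C

T_f = Σ m_i c_i T_i / Σ m_i c_i:
T_f = (881.38×84.86 + 2290.4×1.461) / (881.38 + 2290.4)
    = 78141 / 3171.8 ≈ 24.64 °C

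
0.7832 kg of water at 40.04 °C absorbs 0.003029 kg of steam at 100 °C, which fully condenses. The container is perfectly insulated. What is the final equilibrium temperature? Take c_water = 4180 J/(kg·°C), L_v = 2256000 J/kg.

Energy balance with sensible and latent terms:
steam→water at 100 °C releases m L_v = 0.003029×2256000 = 6833.4
  condensed water 100 °C→T: 12.66(T − 100)
  water warms: 0.7832×4180×(T − 40.04) = 3273.8(T − 40.04)
3286.4 T = 6833.4 + 1266.1 + 131082 = 139182
T ≈ 42.35 °C — below 100 °C, confirming all the steam condensed.

T_f ≈ 42.4 °C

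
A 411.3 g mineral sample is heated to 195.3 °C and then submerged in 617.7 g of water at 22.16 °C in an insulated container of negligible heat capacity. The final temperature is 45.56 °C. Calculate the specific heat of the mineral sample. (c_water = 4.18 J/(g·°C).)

c ≈ 0.981 J/(g·°C)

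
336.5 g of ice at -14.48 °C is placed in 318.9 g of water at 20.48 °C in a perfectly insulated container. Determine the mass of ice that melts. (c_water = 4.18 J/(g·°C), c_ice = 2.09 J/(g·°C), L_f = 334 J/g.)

Heat available from the water dropping to 0 °C: 318.9×4.18×20.48 = 27300 J.
Warming the ice to 0 °C takes 336.5×2.09×14.48 = 10184 J, leaving 17116 J for melting.
To melt every bit of ice: 336.5×334 = 112391 J.
That's not enough to melt it all — equilibrium is at 0 °C with ice remaining.
m_melt = 17116 / L_f = 51.25 g.

m_melted ≈ 51.2 g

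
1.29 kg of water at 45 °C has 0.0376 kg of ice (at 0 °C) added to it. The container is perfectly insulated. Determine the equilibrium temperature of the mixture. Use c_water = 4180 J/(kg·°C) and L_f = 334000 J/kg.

T_f ≈ 41.5 °C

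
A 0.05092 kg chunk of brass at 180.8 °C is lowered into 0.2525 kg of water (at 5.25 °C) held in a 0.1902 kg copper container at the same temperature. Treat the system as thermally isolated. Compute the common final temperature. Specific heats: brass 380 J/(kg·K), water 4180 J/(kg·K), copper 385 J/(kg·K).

Let T be the final temperature. ΣQ_i = 0:
0.05092·380·(T − 180.8) + 0.2525·4180·(T − 5.25) + 0.1902·385·(T − 5.25) = 0
1148 T = 9424
T ≈ 8.21 °C

T_f ≈ 8.2 °C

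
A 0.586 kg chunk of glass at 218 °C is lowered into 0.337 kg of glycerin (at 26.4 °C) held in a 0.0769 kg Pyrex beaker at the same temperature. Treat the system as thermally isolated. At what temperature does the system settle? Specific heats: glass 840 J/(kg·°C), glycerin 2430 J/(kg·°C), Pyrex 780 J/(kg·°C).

T_f ≈ 95.2 °C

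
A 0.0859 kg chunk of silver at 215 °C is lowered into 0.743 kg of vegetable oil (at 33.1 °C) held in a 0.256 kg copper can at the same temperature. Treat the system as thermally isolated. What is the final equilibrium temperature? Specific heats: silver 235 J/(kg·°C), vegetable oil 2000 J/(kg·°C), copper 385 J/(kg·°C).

T_f ≈ 35.4 °C

Setting the total heat transfer to zero:
0.0859·235·(T − 215) + 0.743·2000·(T − 33.1) + 0.256·385·(T − 33.1) = 0
20.19(T − 215) + 1486(T − 33.1) + 98.56(T − 33.1) = 0
(20.19 + 1486 + 98.56) T = 20.19·215 + 1486·33.1 + 98.56·33.1
T = 56789 / 1604.7 = 35.4 °C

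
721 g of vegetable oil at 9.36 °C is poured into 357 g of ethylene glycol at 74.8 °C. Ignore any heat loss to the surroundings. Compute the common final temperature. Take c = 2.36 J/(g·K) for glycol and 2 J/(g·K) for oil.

Setting the total heat transfer to zero:
357×2.36×(T − 74.8) + 721×2×(T − 9.36) = 0
842.52(T − 74.8) + 1442(T − 9.36) = 0
2284.5 T = 76518
T = 76518/2284.5 ≈ 33.49 °C

T_f ≈ 33.5 °C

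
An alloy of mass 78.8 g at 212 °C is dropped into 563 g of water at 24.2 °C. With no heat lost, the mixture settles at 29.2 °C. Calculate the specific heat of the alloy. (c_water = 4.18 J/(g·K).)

Taking heat into each body as positive, Σ m c ΔT = 0:
78.8×c×(29.2 − 212) + 563×4.18×(29.2 − 24.2) = 0
-14405 c = -11767
c = -11767/-14405 ≈ 0.8169 J/(g·K)

c ≈ 0.817 J/(g·K)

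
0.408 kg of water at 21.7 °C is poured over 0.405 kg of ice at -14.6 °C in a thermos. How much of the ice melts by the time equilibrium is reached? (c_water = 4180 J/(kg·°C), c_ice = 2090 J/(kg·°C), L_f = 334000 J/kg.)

m_melted ≈ 0.0738 kg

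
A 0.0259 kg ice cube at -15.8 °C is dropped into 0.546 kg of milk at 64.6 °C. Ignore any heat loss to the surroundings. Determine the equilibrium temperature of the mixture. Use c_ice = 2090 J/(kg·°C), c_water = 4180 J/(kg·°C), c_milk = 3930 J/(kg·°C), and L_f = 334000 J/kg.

Setting the total heat transfer to zero:
ice -15.8→0 °C: 0.0259·2090·15.8 = 855.27
  fusion: m_ice L_f = 0.0259·334000 = 8650.6
  warm the meltwater: 108.26 T
  milk cools: 0.546·3930·(T − 64.6) = 2145.8(T − 64.6)
2254 T = 138617 − 9505.9 = 129112
T ≈ 57.28 °C. Since T > 0 °C, the all-ice-melts assumption holds.

T_f ≈ 57.3 °C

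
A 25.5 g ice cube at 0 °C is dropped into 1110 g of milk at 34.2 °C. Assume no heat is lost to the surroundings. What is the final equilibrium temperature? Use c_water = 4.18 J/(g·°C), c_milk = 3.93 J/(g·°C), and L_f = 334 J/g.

T_f ≈ 31.5 °C

Net heat exchanged in the isolated system is zero:
latent heat to melt: 25.5·334 = 8517; warm the meltwater: 106.59 T; milk cools: 1110·3.93·(T − 34.2) = 4362.3(T − 34.2)
4468.9 T = 149191 − 8517 = 140674
T ≈ 31.48 °C (positive, so assuming full melt was valid).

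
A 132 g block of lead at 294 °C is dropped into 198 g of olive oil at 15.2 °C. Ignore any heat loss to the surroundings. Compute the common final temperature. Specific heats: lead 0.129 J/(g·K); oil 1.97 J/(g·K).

Energy conservation, ΣQ = 0:
132*0.129*(T − 294) + 198*1.97*(T − 15.2) = 0
17.03(T − 294) + 390.06(T − 15.2) = 0
407.09 T = 10935
T = 10935 / 407.09 = 26.9 °C

T_f ≈ 26.9 °C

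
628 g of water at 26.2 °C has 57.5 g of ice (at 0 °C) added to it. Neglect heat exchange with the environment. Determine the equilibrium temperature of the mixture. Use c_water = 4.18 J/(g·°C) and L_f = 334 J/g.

T_f ≈ 17.3 °C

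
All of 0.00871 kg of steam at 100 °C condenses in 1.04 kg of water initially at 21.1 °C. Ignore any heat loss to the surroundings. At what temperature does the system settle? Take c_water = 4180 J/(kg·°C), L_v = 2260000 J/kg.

Let T be the final temperature. ΣQ_i = 0:
steam→water at 100 °C releases m L_v = 0.00871·2260000 = 19685
  condensate cools 100→T: 0.00871·4180·(T − 100) = 36.41(T − 100)
  original water: 4347.2(T − 21.1)
4383.6 T = 19685 + 3640.8 + 91726 = 115051
T ≈ 26.25 °C — below 100 °C, confirming all the steam condensed.

T_f ≈ 26.2 °C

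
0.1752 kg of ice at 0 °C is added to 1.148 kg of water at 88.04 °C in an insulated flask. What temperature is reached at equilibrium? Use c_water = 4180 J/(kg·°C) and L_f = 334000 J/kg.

T_f ≈ 65.8 °C

Taking heat into each body as positive, Σ m c ΔT = 0:
melt ice: 0.1752×334000 = 58517; warm the meltwater: 732.34 T; water: 4798.6(T − 88.04)
5531 T = 422472 − 58517 = 363955
T ≈ 65.80 °C — above 0 °C, consistent with complete melting.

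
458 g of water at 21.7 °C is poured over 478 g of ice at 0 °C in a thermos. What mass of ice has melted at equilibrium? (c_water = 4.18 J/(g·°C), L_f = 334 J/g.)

m_melted ≈ 124 g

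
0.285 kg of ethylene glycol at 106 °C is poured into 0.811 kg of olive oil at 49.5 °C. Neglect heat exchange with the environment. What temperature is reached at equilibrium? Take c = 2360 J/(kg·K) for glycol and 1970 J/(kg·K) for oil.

T_f = Σ m_i c_i T_i / Σ m_i c_i:
T_f = (672.6×106 + 1597.7×49.5) / (672.6 + 1597.7)
    = 150380 / 2270.3 ≈ 66.24 °C

T_f ≈ 66.2 °C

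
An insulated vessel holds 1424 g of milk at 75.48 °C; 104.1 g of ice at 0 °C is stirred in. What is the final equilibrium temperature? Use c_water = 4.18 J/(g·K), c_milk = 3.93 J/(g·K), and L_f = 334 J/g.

T_f ≈ 64.3 °C

Energy conservation, ΣQ = 0:
latent heat to melt: 104.1×334 = 34769; meltwater 0→T: 104.1×4.18×T = 435.14 T; milk cools: 1424×3.93×(T − 75.48) = 5596.3(T − 75.48)
6031.5 T = 422410 − 34769 = 387641
T ≈ 64.27 °C — above 0 °C, consistent with complete melting.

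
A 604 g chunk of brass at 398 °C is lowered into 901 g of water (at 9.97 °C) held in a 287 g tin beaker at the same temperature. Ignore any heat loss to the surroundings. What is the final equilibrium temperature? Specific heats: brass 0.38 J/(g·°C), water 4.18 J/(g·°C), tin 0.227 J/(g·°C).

T_f ≈ 31.9 °C

T_f is the heat-capacity-weighted average of the initial temperatures:
T_f = (229.52·398 + 3766.2·9.97 + 65.15·9.97) / (229.52 + 3766.2 + 65.15)
    = 129547 / 4060.8 ≈ 31.90 °C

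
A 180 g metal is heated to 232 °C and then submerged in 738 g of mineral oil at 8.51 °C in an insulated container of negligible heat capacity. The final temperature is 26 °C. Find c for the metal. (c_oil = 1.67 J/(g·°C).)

c ≈ 0.581 J/(g·°C)

Taking heat into each body as positive, Σ m c ΔT = 0:
180×c×(26 − 232) + 738×1.67×(26 − 8.51) = 0
-37080 c = -21556
c = -21556/-37080 ≈ 0.5813 J/(g·°C)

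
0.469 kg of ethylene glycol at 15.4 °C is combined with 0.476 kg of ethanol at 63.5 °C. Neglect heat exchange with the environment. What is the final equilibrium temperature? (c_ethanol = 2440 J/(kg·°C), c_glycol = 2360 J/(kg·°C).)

T_f ≈ 40.0 °C

Let T be the final temperature. ΣQ_i = 0:
0.476*2440*(T − 63.5) + 0.469*2360*(T − 15.4) = 0
1161.4(T − 63.5) + 1106.8(T − 15.4) = 0
2268.3 T = 90797
T = 90797/2268.3 ≈ 40.03 °C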